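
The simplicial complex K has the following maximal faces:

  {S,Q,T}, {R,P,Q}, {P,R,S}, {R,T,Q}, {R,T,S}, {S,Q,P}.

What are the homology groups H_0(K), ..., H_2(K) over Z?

H_0 = Z,  H_1 = 0,  H_2 = Z.

We work with the vertex ordering P < Q < R < S < T. The simplices of K, each written with vertices in increasing order, are:

  0-simplices (5): P, Q, R, S, T
  1-simplices (9): PQ, PR, PS, QR, QS, QT, RS, RT, ST
  2-simplices (6): PQR, PQS, PRS, QRT, QST, RST

Hence C_0 ≅ Z^5, C_1 ≅ Z^9, C_2 ≅ Z^6.

Boundary ∂_1: C_1 → C_0 is given by ∂[p,q] = [q] − [p]. For instance
  ∂PR = R − P.
As a 5×9 matrix over Z this has rank 4, with invariant factors (1,1,1,1).

The boundary map ∂_2: C_2 → C_1 sends each 2-simplex [p,q,r] to [q,r] − [p,r] + [p,q]. For instance
  ∂QST = ST − QT + QS,
  ∂PRS = RS − PS + PR.
This gives a 9×6 integer matrix of rank 5; reducing to Smith normal form yields diagonal entries (1,1,1,1,1).

From H_k ≅ ker(∂_k) / im(∂_{k+1}) we obtain:

  H_0: rank C_0 − rank ∂_1 = 5 − 4 = 1, and the invariant factors of ∂_1 are all 1, so H_0 = Z.
  H_1: rank ker ∂_1 − rank ∂_2 = (9 − 4) − 5 = 0, and the invariant factors of ∂_2 are all 1, so H_1 = 0.
  H_2: rank ker ∂_2 − rank ∂_3 = (6 − 5) − 0 = 1, and there is no ∂_3, so H_2 = Z.

(K is a triangulation of the 2-sphere S^2.)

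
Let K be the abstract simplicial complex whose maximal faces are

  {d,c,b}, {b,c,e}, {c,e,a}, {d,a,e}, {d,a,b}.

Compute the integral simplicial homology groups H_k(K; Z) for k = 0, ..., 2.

Fix the vertex order a < b < c < d < e and write every simplex with vertices in increasing order. Then dim K = 2 and the simplices of K are:

  0-simplices (5): a, b, c, d, e
  1-simplices (10): ab, ac, ad, ae, bc, bd, be, cd, ce, de
  2-simplices (5): abd, ace, ade, bcd, bce

giving chain groups C_0 ≅ Z^5, C_1 ≅ Z^10, C_2 ≅ Z^5.

∂_1: C_1 → C_0 is given by ∂[p,q] = [q] − [p]. For instance
  ∂de = e − d.
The 5×10 boundary matrix has rank 4 and Smith normal form diag(1,1,1,1).

Boundary ∂_2: C_2 → C_1 acts by ∂[p,q,r] = [q,r] − [p,r] + [p,q]. For instance
  ∂ace = ce − ae + ac,
  ∂ade = de − ae + ad.
This gives a 10×5 integer matrix of rank 5; reducing to Smith normal form yields diagonal entries (1,1,1,1,1).

Computing H_k = (kernel of ∂_k) / (image of ∂_{k+1}):

  H_0: rank C_0 − rank ∂_1 = 5 − 4 = 1, and the invariant factors of ∂_1 are all 1, so H_0 ≅ Z.
  H_1: rank ker ∂_1 − rank ∂_2 = (10 − 4) − 5 = 1, and the invariant factors of ∂_2 are all 1, so H_1 ≅ Z.
  H_2: rank ker ∂_2 − rank ∂_3 = (5 − 5) − 0 = 0, and there is no ∂_3, so H_2 ≅ 0.

As a check, the Euler characteristic is 5 − 10 + 5 = 0, which agrees with 1 − 1 + 0 = 0.

H_0 ≅ Z,  H_1 ≅ Z,  H_2 = 0.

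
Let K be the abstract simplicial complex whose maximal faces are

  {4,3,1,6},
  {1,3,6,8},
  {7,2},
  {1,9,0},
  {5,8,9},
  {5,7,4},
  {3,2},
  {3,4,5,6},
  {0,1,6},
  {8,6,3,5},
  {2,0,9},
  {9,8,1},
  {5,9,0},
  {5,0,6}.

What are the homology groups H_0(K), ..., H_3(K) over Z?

H_0 ≅ Z,  H_1 ≅ Z^2,  H_2 ≅ Z,  H_3 = 0.

K has 10 vertices, 26 edges, 20 triangles, 4 3-simplices.
rank ∂_0 = 0, rank ∂_1 = 9 ⇒ b_0 = 10 − 0 − 9 = 1; all invariant factors of ∂_1 are 1 so no torsion. So H_0 ≅ Z.
rank ∂_1 = 9, rank ∂_2 = 15 ⇒ b_1 = 26 − 9 − 15 = 2; all invariant factors of ∂_2 are 1 so no torsion. So H_1 ≅ Z^2.
rank ∂_2 = 15, rank ∂_3 = 4 ⇒ b_2 = 20 − 15 − 4 = 1; all invariant factors of ∂_3 are 1 so no torsion. So H_2 ≅ Z.
rank ∂_3 = 4, rank ∂_4 = 0 ⇒ b_3 = 4 − 4 − 0 = 0. So H_3 ≅ 0.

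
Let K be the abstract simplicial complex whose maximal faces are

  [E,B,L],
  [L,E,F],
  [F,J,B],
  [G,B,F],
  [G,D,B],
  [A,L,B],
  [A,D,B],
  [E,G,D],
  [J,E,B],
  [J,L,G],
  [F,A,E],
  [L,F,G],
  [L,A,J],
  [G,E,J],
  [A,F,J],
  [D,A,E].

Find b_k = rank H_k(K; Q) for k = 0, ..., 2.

We work with the vertex ordering A < B < D < E < F < G < J < L. The simplices of K, each written with vertices in increasing order, are:

  0-simplices (8): A, B, D, E, F, G, J, L
  1-simplices (24): AB, AD, AE, AF, AJ, AL, BD, BE, BF, BG, BJ, BL, DE, DG, EF, EG, EJ, EL, FG, FJ, FL, GJ, GL, JL
  2-simplices (16): ABD, ABL, ADE, AEF, AFJ, AJL, BDG, BEJ, BEL, BFG, BFJ, DEG, EFL, EGJ, FGL, GJL

so the chain groups are C_0 ≅ Z^8, C_1 ≅ Z^24, C_2 ≅ Z^16.

Boundary ∂_1: C_1 → C_0 maps an edge to its endpoints' difference, ∂[p,q] = q − p. For instance
  ∂JL = L − J.
As a 8×24 matrix over Z this has rank 7, with invariant factors (1,1,1,1,1,1,1).

Boundary ∂_2: C_2 → C_1 acts by ∂[p,q,r] = [q,r] − [p,r] + [p,q]. For instance
  ∂AJL = JL − AL + AJ,
  ∂ABL = BL − AL + AB.
The resulting 24×16 matrix has rank 15, and its Smith normal form has invariant factors (1,1,1,1,1,1,1,1,1,1,1,1,1,1,1).

From H_k ≅ ker(∂_k) / im(∂_{k+1}) we obtain:

  H_0: rank C_0 − rank ∂_1 = 8 − 7 = 1, and the invariant factors of ∂_1 are all 1, so H_0 = Z.
  H_1: rank ker ∂_1 − rank ∂_2 = (24 − 7) − 15 = 2, and the invariant factors of ∂_2 are all 1, so H_1 = Z^2.
  H_2: rank ker ∂_2 − rank ∂_3 = (16 − 15) − 0 = 1, and there is no ∂_3, so H_2 = Z.

(K is a triangulation of the torus T^2.)

Hence the Betti numbers are b_0 = 1, b_1 = 2, b_2 = 1.

b_0 = 1, b_1 = 2, b_2 = 1.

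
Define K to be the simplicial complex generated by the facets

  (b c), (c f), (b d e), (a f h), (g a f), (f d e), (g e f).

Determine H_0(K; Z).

H_0 = Z.

Take the total order a < b < c < d < e < f < g < h on the vertex set. Then K (dimension 2) consists of the simplices:

  0-simplices (8): a, b, c, d, e, f, g, h
  1-simplices (13): af, ag, ah, bc, bd, be, cf, de, df, ef, eg, fg, fh
  2-simplices (5): afg, afh, bde, def, efg

giving chain groups C_0 ≅ Z^8, C_1 ≅ Z^13, C_2 ≅ Z^5.

Boundary ∂_1: C_1 → C_0 sends each edge [p,q] (with p < q) to q − p.
As a 8×13 matrix over Z this has rank 7, with invariant factors (1,1,1,1,1,1,1).

The boundary map ∂_2: C_2 → C_1 maps a triangle to the signed sum of its edges. For instance
  ∂def = ef − df + de,
  ∂bde = de − be + bd.
The 13×5 boundary matrix has rank 5 and Smith normal form diag(1,1,1,1,1).

Computing H_k = (kernel of ∂_k) / (image of ∂_{k+1}):

  H_0: rank C_0 − rank ∂_1 = 8 − 7 = 1, and the invariant factors of ∂_1 are all 1, so H_0 ≅ Z.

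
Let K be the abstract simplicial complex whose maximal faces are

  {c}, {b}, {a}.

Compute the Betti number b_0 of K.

We work with the vertex ordering a < b < c. The simplices of K, each written with vertices in increasing order, are:

  0-simplices (3): a, b, c

Hence C_0 ≅ Z^3.

From H_k ≅ ker(∂_k) / im(∂_{k+1}) we obtain:

  H_0: rank C_0 − rank ∂_1 = 3 − 0 = 3, and there is no ∂_1, so H_0 ≅ Z^3.

Hence the Betti numbers are b_0 = 3.

b_0 = 3.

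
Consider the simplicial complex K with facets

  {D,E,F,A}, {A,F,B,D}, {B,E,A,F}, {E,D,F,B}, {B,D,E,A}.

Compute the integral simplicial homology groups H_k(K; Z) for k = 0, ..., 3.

H_0 ≅ Z,  H_1 = 0,  H_2 = 0,  H_3 ≅ Z.

We work with the vertex ordering A < B < D < E < F. The simplices of K, each written with vertices in increasing order, are:

  0-simplices (5): A, B, D, E, F
  1-simplices (10): AB, AD, AE, AF, BD, BE, BF, DE, DF, EF
  2-simplices (10): ABD, ABE, ABF, ADE, ADF, AEF, BDE, BDF, BEF, DEF
  3-simplices (5): ABDE, ABDF, ABEF, ADEF, BDEF

so the chain groups are C_0 ≅ Z^5, C_1 ≅ Z^10, C_2 ≅ Z^10, C_3 ≅ Z^5.

The boundary map ∂_1: C_1 → C_0 maps an edge to its endpoints' difference, ∂[p,q] = q − p.
As a 5×10 matrix over Z this has rank 4, with invariant factors (1,1,1,1).

The boundary map ∂_2: C_2 → C_1 sends each 2-simplex [p,q,r] to [q,r] − [p,r] + [p,q]. For instance
  ∂BDE = DE − BE + BD,
  ∂ABE = BE − AE + AB.
The 10×10 boundary matrix has rank 6 and Smith normal form diag(1,1,1,1,1,1).

∂_3: C_3 → C_2 sends each 3-simplex σ to the alternating sum Σ_i (−1)^i (σ with its i-th vertex removed). For instance
  ∂ADEF = DEF − AEF + ADF − ADE,
  ∂ABDE = BDE − ADE + ABE − ABD.
This gives a 10×5 integer matrix of rank 4; reducing to Smith normal form yields diagonal entries (1,1,1,1).

Reading off H_k = ker ∂_k / im ∂_{k+1}:

  H_0: rank C_0 − rank ∂_1 = 5 − 4 = 1, and the invariant factors of ∂_1 are all 1, so H_0 ≅ Z.
  H_1: rank ker ∂_1 − rank ∂_2 = (10 − 4) − 6 = 0, and the invariant factors of ∂_2 are all 1, so H_1 ≅ 0.
  H_2: rank ker ∂_2 − rank ∂_3 = (10 − 6) − 4 = 0, and the invariant factors of ∂_3 are all 1, so H_2 ≅ 0.
  H_3: rank ker ∂_3 − rank ∂_4 = (5 − 4) − 0 = 1, and there is no ∂_4, so H_3 ≅ Z.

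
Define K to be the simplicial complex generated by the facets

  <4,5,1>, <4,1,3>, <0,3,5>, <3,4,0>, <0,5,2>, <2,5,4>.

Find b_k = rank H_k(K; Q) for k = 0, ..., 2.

b_0 = 1, b_1 = 1, b_2 = 0.

Fix the vertex order 0 < 1 < 2 < 3 < 4 < 5 and write every simplex with vertices in increasing order. Then dim K = 2 and the simplices of K are:

  0-simplices (6): [0], [1], [2], [3], [4], [5]
  1-simplices (12): [0,2], [0,3], [0,4], [0,5], [1,3], [1,4], [1,5], [2,4], [2,5], [3,4], [3,5], [4,5]
  2-simplices (6): [0,2,5], [0,3,4], [0,3,5], [1,3,4], [1,4,5], [2,4,5]

so the chain groups are C_0 ≅ Z^6, C_1 ≅ Z^12, C_2 ≅ Z^6.

The boundary map ∂_1: C_1 → C_0 is given by ∂[p,q] = [q] − [p].
This gives a 6×12 integer matrix of rank 5; reducing to Smith normal form yields diagonal entries (1,1,1,1,1).

Boundary ∂_2: C_2 → C_1 maps a triangle to the signed sum of its edges. For instance
  ∂[0,3,5] = [3,5] − [0,5] + [0,3],
  ∂[1,4,5] = [4,5] − [1,5] + [1,4].
The 12×6 boundary matrix has rank 6 and Smith normal form diag(1,1,1,1,1,1).

Now H_k = ker ∂_k / im ∂_{k+1}, so:

  H_0: rank C_0 − rank ∂_1 = 6 − 5 = 1, and the invariant factors of ∂_1 are all 1, so H_0 = Z.
  H_1: rank ker ∂_1 − rank ∂_2 = (12 − 5) − 6 = 1, and the invariant factors of ∂_2 are all 1, so H_1 = Z.
  H_2: rank ker ∂_2 − rank ∂_3 = (6 − 6) − 0 = 0, and there is no ∂_3, so H_2 = 0.

(K is a triangulation of the cylinder S^1 x I.)

Hence the Betti numbers are b_0 = 1, b_1 = 1, b_2 = 0.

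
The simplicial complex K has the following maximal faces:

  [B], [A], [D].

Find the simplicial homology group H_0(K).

H_0 ≅ Z^3.

We work with the vertex ordering A < B < D. The simplices of K, each written with vertices in increasing order, are:

  0-simplices (3): A, B, D

so the chain groups are C_0 ≅ Z^3.

Computing H_k = (kernel of ∂_k) / (image of ∂_{k+1}):

  H_0: rank C_0 − rank ∂_1 = 3 − 0 = 3, and there is no ∂_1, so H_0 = Z^3.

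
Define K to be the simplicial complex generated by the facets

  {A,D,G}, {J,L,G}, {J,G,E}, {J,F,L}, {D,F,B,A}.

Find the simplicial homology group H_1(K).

We work with the vertex ordering A < B < D < E < F < G < J < L. The simplices of K, each written with vertices in increasing order, are:

  0-simplices (8): A, B, D, E, F, G, J, L
  1-simplices (15): AB, AD, AF, AG, BD, BF, DF, DG, EG, EJ, FJ, FL, GJ, GL, JL
  2-simplices (8): ABD, ABF, ADF, ADG, BDF, EGJ, FJL, GJL
  3-simplices (1): ABDF

giving chain groups C_0 ≅ Z^8, C_1 ≅ Z^15, C_2 ≅ Z^8, C_3 ≅ Z^1.

The boundary map ∂_1: C_1 → C_0 maps an edge to its endpoints' difference, ∂[p,q] = q − p.
As a 8×15 matrix over Z this has rank 7, with invariant factors (1,1,1,1,1,1,1).

∂_2: C_2 → C_1 sends each 2-simplex [p,q,r] to [q,r] − [p,r] + [p,q]. For instance
  ∂GJL = JL − GL + GJ,
  ∂ABF = BF − AF + AB.
The 15×8 boundary matrix has rank 7 and Smith normal form diag(1,1,1,1,1,1,1).

The boundary map ∂_3: C_3 → C_2 sends each 3-simplex σ to the alternating sum Σ_i (−1)^i (σ with its i-th vertex removed). For instance
  ∂ABDF = BDF − ADF + ABF − ABD.
This gives a 8×1 integer matrix of rank 1; reducing to Smith normal form yields diagonal entries (1).

From H_k ≅ ker(∂_k) / im(∂_{k+1}) we obtain:

  H_1: rank ker ∂_1 − rank ∂_2 = (15 − 7) − 7 = 1, and the invariant factors of ∂_2 are all 1, so H_1 = Z.

H_1 ≅ Z.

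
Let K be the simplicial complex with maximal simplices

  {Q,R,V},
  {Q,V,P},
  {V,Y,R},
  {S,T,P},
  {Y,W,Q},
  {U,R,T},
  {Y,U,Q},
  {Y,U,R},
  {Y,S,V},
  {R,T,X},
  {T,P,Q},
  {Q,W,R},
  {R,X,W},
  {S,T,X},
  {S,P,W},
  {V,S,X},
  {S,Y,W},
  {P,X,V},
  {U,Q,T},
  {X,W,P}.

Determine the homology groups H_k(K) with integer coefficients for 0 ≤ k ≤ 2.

Take the total order P < Q < R < S < T < U < V < W < X < Y on the vertex set. Then K (dimension 2) consists of the simplices:

  0-simplices (10): P, Q, R, S, T, U, V, W, X, Y
  1-simplices (30): PQ, PS, PT, PV, PW, PX, QR, QT, QU, QV, QW, QY, RT, RU, RV, RW, RX, RY, ST, SV, SW, SX, SY, TU, TX, UY, VX, VY, WX, WY
  2-simplices (20): PQT, PQV, PST, PSW, PVX, PWX, QRV, QRW, QTU, QUY, QWY, RTU, RTX, RUY, RVY, RWX, STX, SVX, SVY, SWY

Hence C_0 ≅ Z^10, C_1 ≅ Z^30, C_2 ≅ Z^20.

Boundary ∂_1: C_1 → C_0 maps an edge to its endpoints' difference, ∂[p,q] = q − p. For instance
  ∂QU = U − Q.
The resulting 10×30 matrix has rank 9, and its Smith normal form has invariant factors (1,1,1,1,1,1,1,1,1).

Boundary ∂_2: C_2 → C_1 acts by ∂[p,q,r] = [q,r] − [p,r] + [p,q]. For instance
  ∂RVY = VY − RY + RV,
  ∂RTX = TX − RX + RT.
The 30×20 boundary matrix has rank 20 and Smith normal form diag(1,1,1,1,1,1,1,1,1,1,1,1,1,1,1,1,1,1,1,2).

Reading off H_k = ker ∂_k / im ∂_{k+1}:

  H_0: rank C_0 − rank ∂_1 = 10 − 9 = 1, and the invariant factors of ∂_1 are all 1, so H_0 ≅ Z.
  H_1: rank ker ∂_1 − rank ∂_2 = (30 − 9) − 20 = 1, and ∂_2 has invariant factor 2 > 1, so H_1 ≅ Z ⊕ Z/2Z.
  H_2: rank ker ∂_2 − rank ∂_3 = (20 − 20) − 0 = 0, and there is no ∂_3, so H_2 ≅ 0.

H_0 = Z,  H_1 = Z ⊕ Z/2Z,  H_2 = 0.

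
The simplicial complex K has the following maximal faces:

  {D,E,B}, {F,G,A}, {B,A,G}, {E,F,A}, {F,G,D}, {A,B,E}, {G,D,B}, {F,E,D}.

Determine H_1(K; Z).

H_1 ≅ 0.

Take the total order A < B < D < E < F < G on the vertex set. Then K (dimension 2) consists of the simplices:

  0-simplices (6): A, B, D, E, F, G
  1-simplices (12): AB, AE, AF, AG, BD, BE, BG, DE, DF, DG, EF, FG
  2-simplices (8): ABE, ABG, AEF, AFG, BDE, BDG, DEF, DFG

giving chain groups C_0 ≅ Z^6, C_1 ≅ Z^12, C_2 ≅ Z^8.

Boundary ∂_1: C_1 → C_0 maps an edge to its endpoints' difference, ∂[p,q] = q − p.
The resulting 6×12 matrix has rank 5, and its Smith normal form has invariant factors (1,1,1,1,1).

The boundary map ∂_2: C_2 → C_1 maps a triangle to the signed sum of its edges. For instance
  ∂AEF = EF − AF + AE,
  ∂BDE = DE − BE + BD.
As a 12×8 matrix over Z this has rank 7, with invariant factors (1,1,1,1,1,1,1).

Computing H_k = (kernel of ∂_k) / (image of ∂_{k+1}):

  H_1: rank ker ∂_1 − rank ∂_2 = (12 − 5) − 7 = 0, and the invariant factors of ∂_2 are all 1, so H_1 ≅ 0.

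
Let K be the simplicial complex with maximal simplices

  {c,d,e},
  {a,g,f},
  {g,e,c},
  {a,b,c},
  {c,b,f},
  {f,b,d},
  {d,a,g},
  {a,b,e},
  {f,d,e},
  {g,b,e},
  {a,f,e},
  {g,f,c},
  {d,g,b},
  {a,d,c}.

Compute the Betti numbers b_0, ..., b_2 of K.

b_0 = 1, b_1 = 2, b_2 = 1.

Order the vertices as a < b < c < d < e < f < g. Listing each simplex with vertices in this order, K has dimension 2 with simplices:

  0-simplices (7): a, b, c, d, e, f, g
  1-simplices (21): ab, ac, ad, ae, af, ag, bc, bd, be, bf, bg, cd, ce, cf, cg, de, df, dg, ef, eg, fg
  2-simplices (14): abc, abe, acd, adg, aef, afg, bcf, bdf, bdg, beg, cde, ceg, cfg, def

so the chain groups are C_0 ≅ Z^7, C_1 ≅ Z^21, C_2 ≅ Z^14.

∂_1: C_1 → C_0 sends each edge [p,q] (with p < q) to q − p. For instance
  ∂ac = c − a.
This gives a 7×21 integer matrix of rank 6; reducing to Smith normal form yields diagonal entries (1,1,1,1,1,1).

∂_2: C_2 → C_1 acts by ∂[p,q,r] = [q,r] − [p,r] + [p,q]. For instance
  ∂bdg = dg − bg + bd,
  ∂acd = cd − ad + ac.
The 21×14 boundary matrix has rank 13 and Smith normal form diag(1,1,1,1,1,1,1,1,1,1,1,1,1).

Now H_k = ker ∂_k / im ∂_{k+1}, so:

  H_0: rank C_0 − rank ∂_1 = 7 − 6 = 1, and the invariant factors of ∂_1 are all 1, so H_0 ≅ Z.
  H_1: rank ker ∂_1 − rank ∂_2 = (21 − 6) − 13 = 2, and the invariant factors of ∂_2 are all 1, so H_1 ≅ Z^2.
  H_2: rank ker ∂_2 − rank ∂_3 = (14 − 13) − 0 = 1, and there is no ∂_3, so H_2 ≅ Z.

As a check, the Euler characteristic is 7 − 21 + 14 = 0, which agrees with 1 − 2 + 1 = 0.
(K is a triangulation of the torus T^2.)

Hence the Betti numbers are b_0 = 1, b_1 = 2, b_2 = 1.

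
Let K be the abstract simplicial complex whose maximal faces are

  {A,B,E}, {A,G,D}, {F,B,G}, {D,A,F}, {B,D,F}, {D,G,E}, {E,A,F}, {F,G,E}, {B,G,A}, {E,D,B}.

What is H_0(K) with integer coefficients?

K has 6 vertices, 15 edges, 10 triangles.
rank ∂_0 = 0, rank ∂_1 = 5 ⇒ b_0 = 6 − 0 − 5 = 1; all invariant factors of ∂_1 are 1 so no torsion. So H_0 ≅ Z.

H_0 ≅ Z.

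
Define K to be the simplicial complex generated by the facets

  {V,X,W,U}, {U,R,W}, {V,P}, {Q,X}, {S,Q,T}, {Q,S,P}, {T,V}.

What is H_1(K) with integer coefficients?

Take the total order P < Q < R < S < T < U < V < W < X on the vertex set. Then K (dimension 3) consists of the simplices:

  0-simplices (9): P, Q, R, S, T, U, V, W, X
  1-simplices (16): PQ, PS, PV, QS, QT, QX, RU, RW, ST, TV, UV, UW, UX, VW, VX, WX
  2-simplices (7): PQS, QST, RUW, UVW, UVX, UWX, VWX
  3-simplices (1): UVWX

giving chain groups C_0 ≅ Z^9, C_1 ≅ Z^16, C_2 ≅ Z^7, C_3 ≅ Z^1.

Boundary ∂_1: C_1 → C_0 maps an edge to its endpoints' difference, ∂[p,q] = q − p. For instance
  ∂RU = U − R.
The resulting 9×16 matrix has rank 8, and its Smith normal form has invariant factors (1,1,1,1,1,1,1,1).

Boundary ∂_2: C_2 → C_1 acts by ∂[p,q,r] = [q,r] − [p,r] + [p,q]. For instance
  ∂RUW = UW − RW + RU,
  ∂UVW = VW − UW + UV.
This gives a 16×7 integer matrix of rank 6; reducing to Smith normal form yields diagonal entries (1,1,1,1,1,1).

Boundary ∂_3: C_3 → C_2 sends each 3-simplex σ to the alternating sum Σ_i (−1)^i (σ with its i-th vertex removed). For instance
  ∂UVWX = VWX − UWX + UVX − UVW.
As a 7×1 matrix over Z this has rank 1, with invariant factors (1).

Now H_k = ker ∂_k / im ∂_{k+1}, so:

  H_1: rank ker ∂_1 − rank ∂_2 = (16 − 8) − 6 = 2, and the invariant factors of ∂_2 are all 1, so H_1 ≅ Z^2.

H_1 = Z^2.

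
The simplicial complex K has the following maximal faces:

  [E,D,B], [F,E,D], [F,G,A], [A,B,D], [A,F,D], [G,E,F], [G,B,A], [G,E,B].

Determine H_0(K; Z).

H_0 = Z.

K has 6 vertices, 12 edges, 8 triangles.
rank ∂_0 = 0, rank ∂_1 = 5 ⇒ b_0 = 6 − 0 − 5 = 1; all invariant factors of ∂_1 are 1 so no torsion. So H_0 ≅ Z.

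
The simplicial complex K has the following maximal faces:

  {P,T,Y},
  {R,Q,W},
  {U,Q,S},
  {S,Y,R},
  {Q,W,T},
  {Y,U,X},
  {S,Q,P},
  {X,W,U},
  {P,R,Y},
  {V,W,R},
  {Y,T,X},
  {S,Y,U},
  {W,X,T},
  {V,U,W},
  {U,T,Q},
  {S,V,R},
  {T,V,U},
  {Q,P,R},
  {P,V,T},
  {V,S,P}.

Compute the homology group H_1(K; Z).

Take the total order P < Q < R < S < T < U < V < W < X < Y on the vertex set. Then K (dimension 2) consists of the simplices:

  0-simplices (10): P, Q, R, S, T, U, V, W, X, Y
  1-simplices (30): PQ, PR, PS, PT, PV, PY, QR, QS, QT, QU, QW, RS, RV, RW, RY, SU, SV, SY, TU, TV, TW, TX, TY, UV, UW, UX, UY, VW, WX, XY
  2-simplices (20): PQR, PQS, PRY, PSV, PTV, PTY, QRW, QSU, QTU, QTW, RSV, RSY, RVW, SUY, TUV, TWX, TXY, UVW, UWX, UXY

Hence C_0 ≅ Z^10, C_1 ≅ Z^30, C_2 ≅ Z^20.

The boundary map ∂_1: C_1 → C_0 sends each edge [p,q] (with p < q) to q − p. For instance
  ∂PR = R − P.
This gives a 10×30 integer matrix of rank 9; reducing to Smith normal form yields diagonal entries (1,1,1,1,1,1,1,1,1).

Boundary ∂_2: C_2 → C_1 sends each 2-simplex [p,q,r] to [q,r] − [p,r] + [p,q]. For instance
  ∂TUV = UV − TV + TU,
  ∂PQS = QS − PS + PQ.
The 30×20 boundary matrix has rank 20 and Smith normal form diag(1,1,1,1,1,1,1,1,1,1,1,1,1,1,1,1,1,1,1,2).

Reading off H_k = ker ∂_k / im ∂_{k+1}:

  H_1: rank ker ∂_1 − rank ∂_2 = (30 − 9) − 20 = 1, and ∂_2 has invariant factor 2 > 1, so H_1 ≅ Z × Z/2.

H_1 = Z × Z/2.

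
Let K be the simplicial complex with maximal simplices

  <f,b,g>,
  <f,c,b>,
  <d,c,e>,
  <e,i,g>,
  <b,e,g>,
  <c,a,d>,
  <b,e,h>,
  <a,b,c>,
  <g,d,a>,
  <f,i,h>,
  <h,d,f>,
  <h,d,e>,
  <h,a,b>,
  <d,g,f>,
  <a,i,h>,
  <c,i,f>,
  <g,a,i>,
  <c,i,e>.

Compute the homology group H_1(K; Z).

We work with the vertex ordering a < b < c < d < e < f < g < h < i. The simplices of K, each written with vertices in increasing order, are:

  0-simplices (9): a, b, c, d, e, f, g, h, i
  1-simplices (27): ab, ac, ad, ag, ah, ai, bc, be, bf, bg, bh, cd, ce, cf, ci, de, df, dg, dh, eg, eh, ei, fg, fh, fi, gi, hi
  2-simplices (18): abc, abh, acd, adg, agi, ahi, bcf, beg, beh, bfg, cde, cei, cfi, deh, dfg, dfh, egi, fhi

so the chain groups are C_0 ≅ Z^9, C_1 ≅ Z^27, C_2 ≅ Z^18.

∂_1: C_1 → C_0 maps an edge to its endpoints' difference, ∂[p,q] = q − p.
The 9×27 boundary matrix has rank 8 and Smith normal form diag(1,1,1,1,1,1,1,1).

Boundary ∂_2: C_2 → C_1 maps a triangle to the signed sum of its edges. For instance
  ∂beh = eh − bh + be,
  ∂dfh = fh − dh + df.
The 27×18 boundary matrix has rank 17 and Smith normal form diag(1,1,1,1,1,1,1,1,1,1,1,1,1,1,1,1,1).

Now H_k = ker ∂_k / im ∂_{k+1}, so:

  H_1: rank ker ∂_1 − rank ∂_2 = (27 − 8) − 17 = 2, and the invariant factors of ∂_2 are all 1, so H_1 ≅ Z^2.

(K is a triangulation of the torus T^2.)

H_1 ≅ Z^2.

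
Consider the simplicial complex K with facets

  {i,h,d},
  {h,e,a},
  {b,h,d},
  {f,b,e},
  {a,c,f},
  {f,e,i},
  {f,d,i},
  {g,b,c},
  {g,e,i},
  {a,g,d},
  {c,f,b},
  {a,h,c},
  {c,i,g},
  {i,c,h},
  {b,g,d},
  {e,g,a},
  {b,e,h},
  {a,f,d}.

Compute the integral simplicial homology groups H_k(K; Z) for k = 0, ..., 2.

Fix the vertex order a < b < c < d < e < f < g < h < i and write every simplex with vertices in increasing order. Then dim K = 2 and the simplices of K are:

  0-simplices (9): a, b, c, d, e, f, g, h, i
  1-simplices (27): ac, ad, ae, af, ag, ah, bc, bd, be, bf, bg, bh, cf, cg, ch, ci, df, dg, dh, di, ef, eg, eh, ei, fi, gi, hi
  2-simplices (18): acf, ach, adf, adg, aeg, aeh, bcf, bcg, bdg, bdh, bef, beh, cgi, chi, dfi, dhi, efi, egi

Hence C_0 ≅ Z^9, C_1 ≅ Z^27, C_2 ≅ Z^18.

Boundary ∂_1: C_1 → C_0 maps an edge to its endpoints' difference, ∂[p,q] = q − p. For instance
  ∂eh = h − e.
The 9×27 boundary matrix has rank 8 and Smith normal form diag(1,1,1,1,1,1,1,1).

Boundary ∂_2: C_2 → C_1 maps a triangle to the signed sum of its edges. For instance
  ∂aeh = eh − ah + ae,
  ∂adg = dg − ag + ad.
This gives a 27×18 integer matrix of rank 17; reducing to Smith normal form yields diagonal entries (1,1,1,1,1,1,1,1,1,1,1,1,1,1,1,1,1).

Computing H_k = (kernel of ∂_k) / (image of ∂_{k+1}):

  H_0: rank C_0 − rank ∂_1 = 9 − 8 = 1, and the invariant factors of ∂_1 are all 1, so H_0 ≅ Z.
  H_1: rank ker ∂_1 − rank ∂_2 = (27 − 8) − 17 = 2, and the invariant factors of ∂_2 are all 1, so H_1 ≅ Z^2.
  H_2: rank ker ∂_2 − rank ∂_3 = (18 − 17) − 0 = 1, and there is no ∂_3, so H_2 ≅ Z.

As a check, the Euler characteristic is 9 − 27 + 18 = 0, which agrees with 1 − 2 + 1 = 0.

H_0 = Z,  H_1 = Z^2,  H_2 = Z.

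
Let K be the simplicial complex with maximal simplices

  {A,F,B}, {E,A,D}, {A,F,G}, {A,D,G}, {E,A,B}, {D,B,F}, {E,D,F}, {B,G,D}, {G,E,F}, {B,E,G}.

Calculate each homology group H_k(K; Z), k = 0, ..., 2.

Order the vertices as A < B < D < E < F < G. Listing each simplex with vertices in this order, K has dimension 2 with simplices:

  0-simplices (6): A, B, D, E, F, G
  1-simplices (15): AB, AD, AE, AF, AG, BD, BE, BF, BG, DE, DF, DG, EF, EG, FG
  2-simplices (10): ABE, ABF, ADE, ADG, AFG, BDF, BDG, BEG, DEF, EFG

Hence C_0 ≅ Z^6, C_1 ≅ Z^15, C_2 ≅ Z^10.

The boundary map ∂_1: C_1 → C_0 maps an edge to its endpoints' difference, ∂[p,q] = q − p.
The 6×15 boundary matrix has rank 5 and Smith normal form diag(1,1,1,1,1).

The boundary map ∂_2: C_2 → C_1 acts by ∂[p,q,r] = [q,r] − [p,r] + [p,q]. For instance
  ∂BDG = DG − BG + BD,
  ∂ABE = BE − AE + AB.
The 15×10 boundary matrix has rank 10 and Smith normal form diag(1,1,1,1,1,1,1,1,1,2).

From H_k ≅ ker(∂_k) / im(∂_{k+1}) we obtain:

  H_0: rank C_0 − rank ∂_1 = 6 − 5 = 1, and the invariant factors of ∂_1 are all 1, so H_0 = Z.
  H_1: rank ker ∂_1 − rank ∂_2 = (15 − 5) − 10 = 0, and ∂_2 has invariant factor 2 > 1, so H_1 = Z/2Z.
  H_2: rank ker ∂_2 − rank ∂_3 = (10 − 10) − 0 = 0, and there is no ∂_3, so H_2 = 0.

(K is a triangulation of the real projective plane RP^2.)

H_0 = Z,  H_1 = Z/2Z,  H_2 = 0.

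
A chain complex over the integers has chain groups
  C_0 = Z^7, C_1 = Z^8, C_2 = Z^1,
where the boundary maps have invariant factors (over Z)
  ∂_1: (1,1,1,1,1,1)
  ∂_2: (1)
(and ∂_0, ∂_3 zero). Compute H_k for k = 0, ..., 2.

H_0 ≅ Z,  H_1 ≅ Z,  H_2 = 0.

H_0: b_0 = 7 − 0 − 6 = 1; torsion from ∂_1 factors > 1: none. So H_0 ≅ Z.
H_1: b_1 = 8 − 6 − 1 = 1; torsion from ∂_2 factors > 1: none. So H_1 ≅ Z.
H_2: b_2 = 1 − 1 − 0 = 0; torsion from ∂_3 factors > 1: none. So H_2 ≅ 0.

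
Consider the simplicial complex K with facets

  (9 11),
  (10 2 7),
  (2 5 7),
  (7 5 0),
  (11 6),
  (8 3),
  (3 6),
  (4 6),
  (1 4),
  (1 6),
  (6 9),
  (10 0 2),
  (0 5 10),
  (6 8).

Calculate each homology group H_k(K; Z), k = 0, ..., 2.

H_0 ≅ Z^2,  H_1 ≅ Z^4,  H_2 = 0.

We work with the vertex ordering 0 < 1 < 2 < 3 < 4 < 5 < 6 < 7 < 8 < 9 < 10 < 11. The simplices of K, each written with vertices in increasing order, are:

  0-simplices (12): [0], [1], [2], [3], [4], [5], [6], [7], [8], [9], [10], [11]
  1-simplices (19): [0,2], [0,5], [0,7], [0,10], [1,4], [1,6], [2,5], [2,7], [2,10], [3,6], [3,8], [4,6], [5,7], [5,10], [6,8], [6,9], [6,11], [7,10], [9,11]
  2-simplices (5): [0,2,10], [0,5,7], [0,5,10], [2,5,7], [2,7,10]

giving chain groups C_0 ≅ Z^12, C_1 ≅ Z^19, C_2 ≅ Z^5.

Boundary ∂_1: C_1 → C_0 maps an edge to its endpoints' difference, ∂[p,q] = q − p.
The resulting 12×19 matrix has rank 10, and its Smith normal form has invariant factors (1,1,1,1,1,1,1,1,1,1).

The boundary map ∂_2: C_2 → C_1 maps a triangle to the signed sum of its edges. For instance
  ∂[0,2,10] = [2,10] − [0,10] + [0,2],
  ∂[0,5,10] = [5,10] − [0,10] + [0,5].
The 19×5 boundary matrix has rank 5 and Smith normal form diag(1,1,1,1,1).

Now H_k = ker ∂_k / im ∂_{k+1}, so:

  H_0: rank C_0 − rank ∂_1 = 12 − 10 = 2, and the invariant factors of ∂_1 are all 1, so H_0 = Z^2.
  H_1: rank ker ∂_1 − rank ∂_2 = (19 − 10) − 5 = 4, and the invariant factors of ∂_2 are all 1, so H_1 = Z^4.
  H_2: rank ker ∂_2 − rank ∂_3 = (5 − 5) − 0 = 0, and there is no ∂_3, so H_2 = 0.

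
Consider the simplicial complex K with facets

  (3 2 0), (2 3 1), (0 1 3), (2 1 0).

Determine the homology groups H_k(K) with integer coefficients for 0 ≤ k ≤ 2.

H_0 = Z,  H_1 = 0,  H_2 = Z.

K has 4 vertices, 6 edges, 4 triangles.
rank ∂_0 = 0, rank ∂_1 = 3 ⇒ b_0 = 4 − 0 − 3 = 1; all invariant factors of ∂_1 are 1 so no torsion. So H_0 = Z.
rank ∂_1 = 3, rank ∂_2 = 3 ⇒ b_1 = 6 − 3 − 3 = 0; all invariant factors of ∂_2 are 1 so no torsion. So H_1 = 0.
rank ∂_2 = 3, rank ∂_3 = 0 ⇒ b_2 = 4 − 3 − 0 = 1. So H_2 = Z.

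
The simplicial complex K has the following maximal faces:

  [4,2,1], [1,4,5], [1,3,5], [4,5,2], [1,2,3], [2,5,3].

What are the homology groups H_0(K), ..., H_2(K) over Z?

We work with the vertex ordering 1 < 2 < 3 < 4 < 5. The simplices of K, each written with vertices in increasing order, are:

  0-simplices (5): [1], [2], [3], [4], [5]
  1-simplices (9): [1,2], [1,3], [1,4], [1,5], [2,3], [2,4], [2,5], [3,5], [4,5]
  2-simplices (6): [1,2,3], [1,2,4], [1,3,5], [1,4,5], [2,3,5], [2,4,5]

so the chain groups are C_0 ≅ Z^5, C_1 ≅ Z^9, C_2 ≅ Z^6.

∂_1: C_1 → C_0 maps an edge to its endpoints' difference, ∂[p,q] = q − p.
As a 5×9 matrix over Z this has rank 4, with invariant factors (1,1,1,1).

Boundary ∂_2: C_2 → C_1 acts by ∂[p,q,r] = [q,r] − [p,r] + [p,q]. For instance
  ∂[2,3,5] = [3,5] − [2,5] + [2,3],
  ∂[1,2,3] = [2,3] − [1,3] + [1,2].
This gives a 9×6 integer matrix of rank 5; reducing to Smith normal form yields diagonal entries (1,1,1,1,1).

Computing H_k = (kernel of ∂_k) / (image of ∂_{k+1}):

  H_0: rank C_0 − rank ∂_1 = 5 − 4 = 1, and the invariant factors of ∂_1 are all 1, so H_0 = Z.
  H_1: rank ker ∂_1 − rank ∂_2 = (9 − 4) − 5 = 0, and the invariant factors of ∂_2 are all 1, so H_1 = 0.
  H_2: rank ker ∂_2 − rank ∂_3 = (6 − 5) − 0 = 1, and there is no ∂_3, so H_2 = Z.

As a check, the Euler characteristic is 5 − 9 + 6 = 2, which agrees with 1 − 0 + 1 = 2.

H_0 = Z,  H_1 = 0,  H_2 = Z.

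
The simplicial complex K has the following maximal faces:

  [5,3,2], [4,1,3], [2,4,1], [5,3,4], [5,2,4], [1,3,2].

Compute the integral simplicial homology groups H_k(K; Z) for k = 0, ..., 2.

H_0 ≅ Z,  H_1 = 0,  H_2 ≅ Z.

Order the vertices as 1 < 2 < 3 < 4 < 5. Listing each simplex with vertices in this order, K has dimension 2 with simplices:

  0-simplices (5): [1], [2], [3], [4], [5]
  1-simplices (9): [1,2], [1,3], [1,4], [2,3], [2,4], [2,5], [3,4], [3,5], [4,5]
  2-simplices (6): [1,2,3], [1,2,4], [1,3,4], [2,3,5], [2,4,5], [3,4,5]

so the chain groups are C_0 ≅ Z^5, C_1 ≅ Z^9, C_2 ≅ Z^6.

The boundary map ∂_1: C_1 → C_0 sends each edge [p,q] (with p < q) to q − p. For instance
  ∂[1,2] = [2] − [1].
As a 5×9 matrix over Z this has rank 4, with invariant factors (1,1,1,1).

∂_2: C_2 → C_1 acts by ∂[p,q,r] = [q,r] − [p,r] + [p,q]. For instance
  ∂[1,2,3] = [2,3] − [1,3] + [1,2],
  ∂[2,3,5] = [3,5] − [2,5] + [2,3].
This gives a 9×6 integer matrix of rank 5; reducing to Smith normal form yields diagonal entries (1,1,1,1,1).

Now H_k = ker ∂_k / im ∂_{k+1}, so:

  H_0: rank C_0 − rank ∂_1 = 5 − 4 = 1, and the invariant factors of ∂_1 are all 1, so H_0 = Z.
  H_1: rank ker ∂_1 − rank ∂_2 = (9 − 4) − 5 = 0, and the invariant factors of ∂_2 are all 1, so H_1 = 0.
  H_2: rank ker ∂_2 − rank ∂_3 = (6 − 5) − 0 = 1, and there is no ∂_3, so H_2 = Z.

As a check, the Euler characteristic is 5 − 9 + 6 = 2, which agrees with 1 − 0 + 1 = 2.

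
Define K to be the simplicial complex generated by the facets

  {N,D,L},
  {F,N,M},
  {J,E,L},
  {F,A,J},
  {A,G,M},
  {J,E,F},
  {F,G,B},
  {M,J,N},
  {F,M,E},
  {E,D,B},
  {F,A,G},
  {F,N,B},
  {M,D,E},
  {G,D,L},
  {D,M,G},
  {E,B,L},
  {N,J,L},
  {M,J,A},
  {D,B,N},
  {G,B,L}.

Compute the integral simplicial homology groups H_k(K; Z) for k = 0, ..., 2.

H_0 = Z,  H_1 = Z × Z/2,  H_2 = 0.

Order the vertices as A < B < D < E < F < G < J < L < M < N. Listing each simplex with vertices in this order, K has dimension 2 with simplices:

  0-simplices (10): A, B, D, E, F, G, J, L, M, N
  1-simplices (30): AF, AG, AJ, AM, BD, BE, BF, BG, BL, BN, DE, DG, DL, DM, DN, EF, EJ, EL, EM, FG, FJ, FM, FN, GL, GM, JL, JM, JN, LN, MN
  2-simplices (20): AFG, AFJ, AGM, AJM, BDE, BDN, BEL, BFG, BFN, BGL, DEM, DGL, DGM, DLN, EFJ, EFM, EJL, FMN, JLN, JMN

Hence C_0 ≅ Z^10, C_1 ≅ Z^30, C_2 ≅ Z^20.

Boundary ∂_1: C_1 → C_0 is given by ∂[p,q] = [q] − [p]. For instance
  ∂AJ = J − A.
The resulting 10×30 matrix has rank 9, and its Smith normal form has invariant factors (1,1,1,1,1,1,1,1,1).

∂_2: C_2 → C_1 sends each 2-simplex [p,q,r] to [q,r] − [p,r] + [p,q]. For instance
  ∂BFN = FN − BN + BF,
  ∂DGM = GM − DM + DG.
As a 30×20 matrix over Z this has rank 20, with invariant factors (1,1,1,1,1,1,1,1,1,1,1,1,1,1,1,1,1,1,1,2).

From H_k ≅ ker(∂_k) / im(∂_{k+1}) we obtain:

  H_0: rank C_0 − rank ∂_1 = 10 − 9 = 1, and the invariant factors of ∂_1 are all 1, so H_0 = Z.
  H_1: rank ker ∂_1 − rank ∂_2 = (30 − 9) − 20 = 1, and ∂_2 has invariant factor 2 > 1, so H_1 = Z × Z/2.
  H_2: rank ker ∂_2 − rank ∂_3 = (20 − 20) − 0 = 0, and there is no ∂_3, so H_2 = 0.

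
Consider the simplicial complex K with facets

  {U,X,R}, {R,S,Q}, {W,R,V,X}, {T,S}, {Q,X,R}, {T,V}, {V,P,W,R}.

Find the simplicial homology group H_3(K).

Take the total order P < Q < R < S < T < U < V < W < X on the vertex set. Then K (dimension 3) consists of the simplices:

  0-simplices (9): P, Q, R, S, T, U, V, W, X
  1-simplices (17): PR, PV, PW, QR, QS, QX, RS, RU, RV, RW, RX, ST, TV, UX, VW, VX, WX
  2-simplices (10): PRV, PRW, PVW, QRS, QRX, RUX, RVW, RVX, RWX, VWX
  3-simplices (2): PRVW, RVWX

giving chain groups C_0 ≅ Z^9, C_1 ≅ Z^17, C_2 ≅ Z^10, C_3 ≅ Z^2.

∂_1: C_1 → C_0 is given by ∂[p,q] = [q] − [p].
The 9×17 boundary matrix has rank 8 and Smith normal form diag(1,1,1,1,1,1,1,1).

The boundary map ∂_2: C_2 → C_1 sends each 2-simplex [p,q,r] to [q,r] − [p,r] + [p,q]. For instance
  ∂QRX = RX − QX + QR,
  ∂VWX = WX − VX + VW.
As a 17×10 matrix over Z this has rank 8, with invariant factors (1,1,1,1,1,1,1,1).

Boundary ∂_3: C_3 → C_2 sends each 3-simplex σ to the alternating sum Σ_i (−1)^i (σ with its i-th vertex removed). For instance
  ∂PRVW = RVW − PVW + PRW − PRV,
  ∂RVWX = VWX − RWX + RVX − RVW.
The 10×2 boundary matrix has rank 2 and Smith normal form diag(1,1).

Now H_k = ker ∂_k / im ∂_{k+1}, so:

  H_3: rank ker ∂_3 − rank ∂_4 = (2 − 2) − 0 = 0, and there is no ∂_4, so H_3 ≅ 0.

H_3 = 0.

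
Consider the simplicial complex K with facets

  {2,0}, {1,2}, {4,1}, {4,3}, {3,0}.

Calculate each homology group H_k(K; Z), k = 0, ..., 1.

H_0 ≅ Z,  H_1 ≅ Z.

K has 5 vertices, 5 edges.
rank ∂_0 = 0, rank ∂_1 = 4 ⇒ b_0 = 5 − 0 − 4 = 1; all invariant factors of ∂_1 are 1 so no torsion. So H_0 = Z.
rank ∂_1 = 4, rank ∂_2 = 0 ⇒ b_1 = 5 − 4 − 0 = 1. So H_1 = Z.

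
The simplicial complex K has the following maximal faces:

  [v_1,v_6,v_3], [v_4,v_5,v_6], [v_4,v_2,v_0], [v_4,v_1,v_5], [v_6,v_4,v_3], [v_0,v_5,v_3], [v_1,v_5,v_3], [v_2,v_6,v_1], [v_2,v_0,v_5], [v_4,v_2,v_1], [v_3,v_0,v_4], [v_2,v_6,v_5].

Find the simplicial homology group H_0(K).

H_0 ≅ Z.

Fix the vertex order v_0 < v_1 < v_2 < v_3 < v_4 < v_5 < v_6 and write every simplex with vertices in increasing order. Then dim K = 2 and the simplices of K are:

  0-simplices (7): [v_0], [v_1], [v_2], [v_3], [v_4], [v_5], [v_6]
  1-simplices (18): (18 of them)
  2-simplices (12): (12 of them)

Hence C_0 ≅ Z^7, C_1 ≅ Z^18, C_2 ≅ Z^12.

Boundary ∂_1: C_1 → C_0 maps an edge to its endpoints' difference, ∂[p,q] = q − p.
The resulting 7×18 matrix has rank 6, and its Smith normal form has invariant factors (1,1,1,1,1,1).

The boundary map ∂_2: C_2 → C_1 acts by ∂[p,q,r] = [q,r] − [p,r] + [p,q]. For instance
  ∂[v_1,v_3,v_6] = [v_3,v_6] − [v_1,v_6] + [v_1,v_3],
  ∂[v_0,v_2,v_5] = [v_2,v_5] − [v_0,v_5] + [v_0,v_2].
As a 18×12 matrix over Z this has rank 12, with invariant factors (1,1,1,1,1,1,1,1,1,1,1,2).

Reading off H_k = ker ∂_k / im ∂_{k+1}:

  H_0: rank C_0 − rank ∂_1 = 7 − 6 = 1, and the invariant factors of ∂_1 are all 1, so H_0 ≅ Z.

(K is a triangulation of the real projective plane RP^2.)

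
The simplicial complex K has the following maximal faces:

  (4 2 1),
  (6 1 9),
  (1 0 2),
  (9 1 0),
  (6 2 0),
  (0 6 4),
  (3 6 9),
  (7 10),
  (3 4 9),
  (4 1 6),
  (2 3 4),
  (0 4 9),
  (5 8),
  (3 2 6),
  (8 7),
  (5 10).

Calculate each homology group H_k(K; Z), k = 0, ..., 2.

H_0 ≅ Z^2,  H_1 ≅ Z ⊕ Z/2,  H_2 = 0.

We work with the vertex ordering 0 < 1 < 2 < 3 < 4 < 5 < 6 < 7 < 8 < 9 < 10. The simplices of K, each written with vertices in increasing order, are:

  0-simplices (11): [0], [1], [2], [3], [4], [5], [6], [7], [8], [9], [10]
  1-simplices (22): [0,1], [0,2], [0,4], [0,6], [0,9], [1,2], [1,4], [1,6], [1,9], [2,3], [2,4], [2,6], [3,4], [3,6], [3,9], [4,6], [4,9], [5,8], [5,10], [6,9], [7,8], [7,10]
  2-simplices (12): [0,1,2], [0,1,9], [0,2,6], [0,4,6], [0,4,9], [1,2,4], [1,4,6], [1,6,9], [2,3,4], [2,3,6], [3,4,9], [3,6,9]

giving chain groups C_0 ≅ Z^11, C_1 ≅ Z^22, C_2 ≅ Z^12.

Boundary ∂_1: C_1 → C_0 sends each edge [p,q] (with p < q) to q − p.
The 11×22 boundary matrix has rank 9 and Smith normal form diag(1,1,1,1,1,1,1,1,1).

Boundary ∂_2: C_2 → C_1 acts by ∂[p,q,r] = [q,r] − [p,r] + [p,q]. For instance
  ∂[0,4,9] = [4,9] − [0,9] + [0,4],
  ∂[3,4,9] = [4,9] − [3,9] + [3,4].
As a 22×12 matrix over Z this has rank 12, with invariant factors (1,1,1,1,1,1,1,1,1,1,1,2).

Computing H_k = (kernel of ∂_k) / (image of ∂_{k+1}):

  H_0: rank C_0 − rank ∂_1 = 11 − 9 = 2, and the invariant factors of ∂_1 are all 1, so H_0 ≅ Z^2.
  H_1: rank ker ∂_1 − rank ∂_2 = (22 − 9) − 12 = 1, and ∂_2 has invariant factor 2 > 1, so H_1 ≅ Z ⊕ Z/2.
  H_2: rank ker ∂_2 − rank ∂_3 = (12 − 12) − 0 = 0, and there is no ∂_3, so H_2 ≅ 0.

As a check, the Euler characteristic is 11 − 22 + 12 = 1, which agrees with 2 − 1 + 0 = 1.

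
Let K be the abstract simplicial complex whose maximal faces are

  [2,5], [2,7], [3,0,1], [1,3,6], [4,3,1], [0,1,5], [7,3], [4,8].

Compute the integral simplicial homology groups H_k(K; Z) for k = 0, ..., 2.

Take the total order 0 < 1 < 2 < 3 < 4 < 5 < 6 < 7 < 8 on the vertex set. Then K (dimension 2) consists of the simplices:

  0-simplices (9): [0], [1], [2], [3], [4], [5], [6], [7], [8]
  1-simplices (13): [0,1], [0,3], [0,5], [1,3], [1,4], [1,5], [1,6], [2,5], [2,7], [3,4], [3,6], [3,7], [4,8]
  2-simplices (4): [0,1,3], [0,1,5], [1,3,4], [1,3,6]

giving chain groups C_0 ≅ Z^9, C_1 ≅ Z^13, C_2 ≅ Z^4.

∂_1: C_1 → C_0 sends each edge [p,q] (with p < q) to q − p.
This gives a 9×13 integer matrix of rank 8; reducing to Smith normal form yields diagonal entries (1,1,1,1,1,1,1,1).

The boundary map ∂_2: C_2 → C_1 maps a triangle to the signed sum of its edges. For instance
  ∂[0,1,3] = [1,3] − [0,3] + [0,1],
  ∂[0,1,5] = [1,5] − [0,5] + [0,1].
The resulting 13×4 matrix has rank 4, and its Smith normal form has invariant factors (1,1,1,1).

Now H_k = ker ∂_k / im ∂_{k+1}, so:

  H_0: rank C_0 − rank ∂_1 = 9 − 8 = 1, and the invariant factors of ∂_1 are all 1, so H_0 ≅ Z.
  H_1: rank ker ∂_1 − rank ∂_2 = (13 − 8) − 4 = 1, and the invariant factors of ∂_2 are all 1, so H_1 ≅ Z.
  H_2: rank ker ∂_2 − rank ∂_3 = (4 − 4) − 0 = 0, and there is no ∂_3, so H_2 ≅ 0.

As a check, the Euler characteristic is 9 − 13 + 4 = 0, which agrees with 1 − 1 + 0 = 0.

H_0 ≅ Z,  H_1 ≅ Z,  H_2 = 0.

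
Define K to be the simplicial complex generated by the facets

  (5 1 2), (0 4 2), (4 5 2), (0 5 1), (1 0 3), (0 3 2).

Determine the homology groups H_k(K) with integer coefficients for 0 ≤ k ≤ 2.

Take the total order 0 < 1 < 2 < 3 < 4 < 5 on the vertex set. Then K (dimension 2) consists of the simplices:

  0-simplices (6): [0], [1], [2], [3], [4], [5]
  1-simplices (12): [0,1], [0,2], [0,3], [0,4], [0,5], [1,2], [1,3], [1,5], [2,3], [2,4], [2,5], [4,5]
  2-simplices (6): [0,1,3], [0,1,5], [0,2,3], [0,2,4], [1,2,5], [2,4,5]

so the chain groups are C_0 ≅ Z^6, C_1 ≅ Z^12, C_2 ≅ Z^6.

∂_1: C_1 → C_0 sends each edge [p,q] (with p < q) to q − p. For instance
  ∂[1,5] = [5] − [1].
This gives a 6×12 integer matrix of rank 5; reducing to Smith normal form yields diagonal entries (1,1,1,1,1).

The boundary map ∂_2: C_2 → C_1 sends each 2-simplex [p,q,r] to [q,r] − [p,r] + [p,q]. For instance
  ∂[0,2,4] = [2,4] − [0,4] + [0,2],
  ∂[0,2,3] = [2,3] − [0,3] + [0,2].
The resulting 12×6 matrix has rank 6, and its Smith normal form has invariant factors (1,1,1,1,1,1).

Reading off H_k = ker ∂_k / im ∂_{k+1}:

  H_0: rank C_0 − rank ∂_1 = 6 − 5 = 1, and the invariant factors of ∂_1 are all 1, so H_0 = Z.
  H_1: rank ker ∂_1 − rank ∂_2 = (12 − 5) − 6 = 1, and the invariant factors of ∂_2 are all 1, so H_1 = Z.
  H_2: rank ker ∂_2 − rank ∂_3 = (6 − 6) − 0 = 0, and there is no ∂_3, so H_2 = 0.

(K is a triangulation of the cylinder S^1 x I.)

H_0 = Z,  H_1 = Z,  H_2 = 0.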